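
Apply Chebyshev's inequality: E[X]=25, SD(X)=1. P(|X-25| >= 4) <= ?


k = 4/1 = 4
Chebyshev: P(|X-mu| >= k*sigma) <= 1/k^2 = 1/4^2 = 1/16

1/16


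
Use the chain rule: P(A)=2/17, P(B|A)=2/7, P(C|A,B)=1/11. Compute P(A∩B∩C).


P(A∩B∩C) = P(A) * P(B|A) * P(C|A∩B)
= 2/17 * 2/7 * 1/11
= 4/119 * 1/11 = 4/1309

4/1309


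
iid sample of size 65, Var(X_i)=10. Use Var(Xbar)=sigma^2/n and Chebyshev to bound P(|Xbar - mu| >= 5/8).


Var(Xbar) = Var(X)/n = 10/65
Chebyshev: P(|Xbar-mu| >= 5/8) <= Var(Xbar)/(5/8)^2 = (2/13)/(25/64) = 128/325

128/325


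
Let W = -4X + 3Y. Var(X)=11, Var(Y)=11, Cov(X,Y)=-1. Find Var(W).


Var(-4X + 3Y) = (-4)^2*Var(X) + 3^2*Var(Y) + 2*(-4)*3*Cov(X,Y)
= 16*11 + 9*11 - 24*(-1)
= 176 + 99 + 24 = 299

299


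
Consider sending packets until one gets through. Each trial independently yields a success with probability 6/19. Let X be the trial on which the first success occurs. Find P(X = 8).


P(X=8) = (1-p)^7 * p = (13/19)^7 * 6/19
= 62748517/893871739 * 6/19 = 376491102/16983563041

376491102/16983563041


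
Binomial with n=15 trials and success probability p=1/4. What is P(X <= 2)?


P(X<=2) = P(X=0) + P(X=1) + P(X=2)
= 14348907/1073741824 + 71744535/1073741824 + 167403915/1073741824
= 253497357/1073741824

253497357/1073741824


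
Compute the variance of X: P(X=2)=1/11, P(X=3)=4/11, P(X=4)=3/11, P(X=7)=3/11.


E[X] = 47/11, E[X^2] = 235/11
Var(X) = E[X^2] - (E[X])^2 = 235/11 - (47/11)^2 = 376/121

376/121


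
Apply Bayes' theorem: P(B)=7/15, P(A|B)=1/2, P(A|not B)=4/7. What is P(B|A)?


P(A) = P(A|B)P(B) + P(A|B')P(B') = 1/2*7/15 + 4/7*8/15 = 113/210
P(B|A) = P(A|B)P(B)/P(A) = (7/30)/(113/210) = 49/113

49/113


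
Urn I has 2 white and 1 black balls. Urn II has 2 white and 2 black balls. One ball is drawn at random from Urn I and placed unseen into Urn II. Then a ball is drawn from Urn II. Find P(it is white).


P(transfer white) = 2/3; P(transfer black) = 1/3
If white transferred: Urn II has 3 white of 5, so P(white|white moved) = 3/5
If black transferred: Urn II has 2 white of 5, so P(white|black moved) = 2/5
By total probability: P(white) = 2/3*3/5 + 1/3*2/5 = 8/15

8/15


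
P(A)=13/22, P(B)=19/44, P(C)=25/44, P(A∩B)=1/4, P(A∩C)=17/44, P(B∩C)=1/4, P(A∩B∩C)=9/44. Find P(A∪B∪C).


P(A∪B∪C) = P(A)+P(B)+P(C) - P(AB)-P(AC)-P(BC) + P(ABC)
= 13/22+19/44+25/44 - 1/4-17/44-1/4 + 9/44
= 10/11

10/11


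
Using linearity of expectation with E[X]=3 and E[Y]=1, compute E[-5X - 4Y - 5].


E[-5X - 4Y - 5] = -5*E[X] - 4*E[Y] - 5
= (-5)*(3) + (-4)*(1) + (-5)
= -15 - 4 - 5 = -24

-24


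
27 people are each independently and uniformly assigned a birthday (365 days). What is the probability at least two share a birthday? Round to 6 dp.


P(all different) = prod((365-i)/365 for i=0..26) = 0.373141
P(at least one match) = 1 - 0.373141 = 0.626859

0.626859


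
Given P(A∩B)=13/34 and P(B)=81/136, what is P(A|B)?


P(A|B) = P(A∩B)/P(B) = (52/136)/(81/136) = 52/81

52/81


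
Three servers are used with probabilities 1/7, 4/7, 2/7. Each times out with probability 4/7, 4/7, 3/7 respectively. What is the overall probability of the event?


P(A) = P(A|B1)P(B1) + P(A|B2)P(B2) + P(A|B3)P(B3)
= 4/7*1/7 + 4/7*4/7 + 3/7*2/7
= 4/49 + 16/49 + 6/49 = 26/49

26/49


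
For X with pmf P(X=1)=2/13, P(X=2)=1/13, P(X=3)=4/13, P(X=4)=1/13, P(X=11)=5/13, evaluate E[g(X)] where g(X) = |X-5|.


E[|X-5|] = sum(g(x)*P(x))
= 4*2/13 + 3*1/13 + 2*4/13 + 1*1/13 + 6*5/13
= 50/13

50/13


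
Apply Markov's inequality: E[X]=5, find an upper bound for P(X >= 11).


Markov: P(X >= a) <= E[X]/a
P(X >= 11) <= 5/11

5/11


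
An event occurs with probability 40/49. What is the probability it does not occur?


P(A') = 1 - P(A) = 1 - 40/49 = 9/49

9/49


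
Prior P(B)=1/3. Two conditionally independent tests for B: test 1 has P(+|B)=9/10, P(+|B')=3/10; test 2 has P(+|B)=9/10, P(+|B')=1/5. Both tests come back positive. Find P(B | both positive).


After test 1: P(+) = 9/10*1/3 + 3/10*2/3 = 1/2
P(B|+) = (3/10)/(1/2) = 3/5
After test 2 (use post1 as new prior): P(+) = 9/10*3/5 + 1/5*2/5 = 31/50
P(B|+,+) = (27/50)/(31/50) = 27/31

27/31


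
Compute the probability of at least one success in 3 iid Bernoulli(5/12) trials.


P(at least one) = 1 - P(none)
P(none) = (1 - 5/12)^3 = (7/12)^3 = 343/1728
P(at least one) = 1 - 343/1728 = 1385/1728

1385/1728


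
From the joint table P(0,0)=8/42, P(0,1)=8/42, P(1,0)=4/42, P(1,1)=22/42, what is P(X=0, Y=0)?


Read from table: P(X=0, Y=0) = 8/42 = 4/21

4/21


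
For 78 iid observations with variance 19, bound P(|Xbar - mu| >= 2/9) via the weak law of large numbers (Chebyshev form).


Var(Xbar) = Var(X)/n = 19/78
Chebyshev: P(|Xbar-mu| >= 2/9) <= Var(Xbar)/(2/9)^2 = (19/78)/(4/81) = 513/104
Bound exceeds 1, so trivial bound: 1

1


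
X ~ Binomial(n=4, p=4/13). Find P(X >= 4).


P(X>=4) = P(X=4)
= 256/28561
= 256/28561

256/28561


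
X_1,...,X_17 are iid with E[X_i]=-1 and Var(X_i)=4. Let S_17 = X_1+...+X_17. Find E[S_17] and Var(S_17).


E[S_n] = n*mu = 17*-1 = -17
Var(S_n) = n*sigma^2 = 17*4 = 68

E[S_17]=-17, Var(S_17)=68


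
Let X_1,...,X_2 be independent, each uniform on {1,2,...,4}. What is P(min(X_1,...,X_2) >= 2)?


P(min >= 2) = P(all X_i >= 2) = (P(X_1 >= 2))^2
= (3/4)^2 = 9/16

9/16


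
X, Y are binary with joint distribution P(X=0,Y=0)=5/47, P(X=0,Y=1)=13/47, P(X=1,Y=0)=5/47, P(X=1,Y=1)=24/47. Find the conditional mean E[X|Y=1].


P(Y=1) = 37/47
E[X|Y=1] = (0*13 + 1*24)/37 = 24/37

24/37


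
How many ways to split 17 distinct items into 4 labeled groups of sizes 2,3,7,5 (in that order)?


17! = 355687428096000
Denominator: 2!=2 * 3!=6 * 7!=5040 * 5!=120
Coefficient = 355687428096000 / 7257600 = 49008960

49008960


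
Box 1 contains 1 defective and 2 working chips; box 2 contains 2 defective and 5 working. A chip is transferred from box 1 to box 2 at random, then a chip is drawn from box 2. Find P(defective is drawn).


P(transfer defective) = 1/3; P(transfer working) = 2/3
If defective transferred: Urn II has 3 defective of 8, so P(defective|defective moved) = 3/8
If working transferred: Urn II has 2 defective of 8, so P(defective|working moved) = 1/4
By total probability: P(defective) = 1/3*3/8 + 2/3*1/4 = 7/24

7/24


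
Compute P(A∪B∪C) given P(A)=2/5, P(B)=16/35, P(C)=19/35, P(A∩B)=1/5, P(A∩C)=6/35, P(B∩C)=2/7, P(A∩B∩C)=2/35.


P(A∪B∪C) = P(A)+P(B)+P(C) - P(AB)-P(AC)-P(BC) + P(ABC)
= 2/5+16/35+19/35 - 1/5-6/35-2/7 + 2/35
= 4/5

4/5


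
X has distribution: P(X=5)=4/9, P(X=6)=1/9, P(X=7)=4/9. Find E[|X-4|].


E[|X-4|] = sum(g(x)*P(x))
= 1*4/9 + 2*1/9 + 3*4/9
= 2

2


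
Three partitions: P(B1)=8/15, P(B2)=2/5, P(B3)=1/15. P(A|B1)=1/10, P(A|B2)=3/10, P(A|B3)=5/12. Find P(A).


P(A) = P(A|B1)P(B1) + P(A|B2)P(B2) + P(A|B3)P(B3)
= 1/10*8/15 + 3/10*2/5 + 5/12*1/15
= 4/75 + 3/25 + 1/36 = 181/900

181/900


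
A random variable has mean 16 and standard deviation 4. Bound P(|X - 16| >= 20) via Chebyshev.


k = 20/4 = 5
Chebyshev: P(|X-mu| >= k*sigma) <= 1/k^2 = 1/5^2 = 1/25

1/25


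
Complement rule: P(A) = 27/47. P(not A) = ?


P(A') = 1 - P(A) = 1 - 27/47 = 20/47

20/47


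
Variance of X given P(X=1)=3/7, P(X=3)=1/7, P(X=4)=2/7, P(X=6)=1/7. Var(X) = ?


E[X] = 20/7, E[X^2] = 80/7
Var(X) = E[X^2] - (E[X])^2 = 80/7 - (20/7)^2 = 160/49

160/49


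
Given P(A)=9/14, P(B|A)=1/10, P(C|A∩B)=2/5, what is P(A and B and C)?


P(A∩B∩C) = P(A) * P(B|A) * P(C|A∩B)
= 9/14 * 1/10 * 2/5
= 9/140 * 2/5 = 9/350

9/350


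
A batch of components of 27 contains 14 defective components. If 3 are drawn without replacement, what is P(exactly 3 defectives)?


P(X=3) = C(14,3)*C(13,0) / C(27,3)
= 364*1 / 2925
= 364/2925 = 28/225

28/225


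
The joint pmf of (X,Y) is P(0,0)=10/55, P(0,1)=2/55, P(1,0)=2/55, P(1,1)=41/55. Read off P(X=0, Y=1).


Read from table: P(X=0, Y=1) = 2/55

2/55


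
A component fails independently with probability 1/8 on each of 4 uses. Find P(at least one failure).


P(at least one) = 1 - P(none)
P(none) = (1 - 1/8)^4 = (7/8)^4 = 2401/4096
P(at least one) = 1 - 2401/4096 = 1695/4096

1695/4096


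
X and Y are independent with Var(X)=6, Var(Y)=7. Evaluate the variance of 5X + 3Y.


Independence => Cov(X,Y)=0
Var(5X + 3Y) = 5^2*Var(X) + 3^2*Var(Y)
= 25*6 + 9*7 = 213

213


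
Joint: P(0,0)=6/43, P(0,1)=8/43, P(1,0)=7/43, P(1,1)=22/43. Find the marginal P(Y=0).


P(Y=0) = P(0,0)+P(1,0) = 6/43 + 7/43 = 13/43

13/43


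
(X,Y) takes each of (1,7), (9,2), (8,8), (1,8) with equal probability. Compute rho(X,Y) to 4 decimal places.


Cov(X,Y) = -5.4375, Var(X) = 14.1875, Var(Y) = 6.1875
rho = Cov/(sqrt(VarX)*sqrt(VarY)) = -0.5803

-0.5803


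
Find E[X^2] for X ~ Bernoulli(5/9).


For Bernoulli: X in {0,1}
E[X^2] = 0^2*(1-5/9) + 1^2*5/9 = 5/9

5/9


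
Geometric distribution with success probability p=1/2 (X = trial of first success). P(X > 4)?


P(X > 4) = P(first 4 trials all fail) = (1-p)^4 = (1/2)^4 = 1/16

1/16


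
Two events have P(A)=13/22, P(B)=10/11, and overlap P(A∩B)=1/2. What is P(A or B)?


P(A∪B) = P(A) + P(B) - P(A∩B)
= 13/22 + 10/11 - 1/2 = 1

1


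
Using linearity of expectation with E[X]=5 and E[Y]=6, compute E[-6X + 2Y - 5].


E[-6X + 2Y - 5] = -6*E[X] + 2*E[Y] - 5
= (-6)*(5) + (2)*(6) + (-5)
= -30 + 12 - 5 = -23

-23


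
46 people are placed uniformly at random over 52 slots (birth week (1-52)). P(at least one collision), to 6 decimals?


P(all different) = prod((52-i)/52 for i=0..45) = 0.000000
P(at least one match) = 1 - 0.000000 = 1.000000

1.000000


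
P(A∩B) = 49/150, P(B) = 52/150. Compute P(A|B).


P(A|B) = P(A∩B)/P(B) = (49/150)/(52/150) = 49/52

49/52


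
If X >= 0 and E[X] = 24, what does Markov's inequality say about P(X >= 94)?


Markov: P(X >= a) <= E[X]/a
P(X >= 94) <= 24/94 = 12/47

12/47


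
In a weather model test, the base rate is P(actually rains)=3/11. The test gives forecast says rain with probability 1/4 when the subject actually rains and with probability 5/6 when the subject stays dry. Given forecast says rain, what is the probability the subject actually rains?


P(A) = P(A|B)P(B) + P(A|B')P(B') = 1/4*3/11 + 5/6*8/11 = 89/132
P(B|A) = P(A|B)P(B)/P(A) = (3/44)/(89/132) = 9/89

9/89


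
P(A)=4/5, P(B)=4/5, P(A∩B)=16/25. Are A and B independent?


P(A)*P(B) = 4/5*4/5 = 16/25
P(A∩B) = 16/25, which equals P(A)P(B), so independent

Yes, A and B are independent


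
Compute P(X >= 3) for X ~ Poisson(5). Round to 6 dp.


P(X>=3) = 1 - P(X<=2) = 1 - (e^(-5)*5^0/0! + e^(-5)*5^1/1! + e^(-5)*5^2/2!)
≈ 1 - (0.0067379470 + 0.0336897350 + 0.0842243375)
= 1 - 0.1246520195 = 0.8753479805
≈ 0.875348

0.875348


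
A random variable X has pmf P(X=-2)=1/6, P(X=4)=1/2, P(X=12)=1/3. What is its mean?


E[X] = sum(x * P(x))
= -2*1/6 + 4*1/2 + 12*1/3
= 17/3

17/3


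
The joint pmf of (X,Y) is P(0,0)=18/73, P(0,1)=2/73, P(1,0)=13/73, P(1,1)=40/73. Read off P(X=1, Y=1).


Read from table: P(X=1, Y=1) = 40/73

40/73


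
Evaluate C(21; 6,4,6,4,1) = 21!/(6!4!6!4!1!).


21! = 51090942171709440000
Denominator: 6!=720 * 4!=24 * 6!=720 * 4!=24 * 1!=1
Coefficient = 51090942171709440000 / 298598400 = 171102531600

171102531600


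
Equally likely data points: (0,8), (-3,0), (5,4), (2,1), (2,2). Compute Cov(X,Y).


E[X]=6/5, E[Y]=3, E[XY]=26/5
Cov(X,Y) = E[XY] - E[X]E[Y] = 26/5 - 6/5*3 = 8/5

8/5


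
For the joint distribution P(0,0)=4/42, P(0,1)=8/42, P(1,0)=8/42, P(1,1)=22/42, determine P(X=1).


P(X=1) = P(1,0)+P(1,1) = 8/42 + 22/42 = 30/42 = 5/7

5/7


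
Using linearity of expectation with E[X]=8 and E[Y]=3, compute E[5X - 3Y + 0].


E[5X - 3Y + 0] = 5*E[X] - 3*E[Y] + 0
= (5)*(8) + (-3)*(3) + (0)
= 40 - 9 + 0 = 31

31


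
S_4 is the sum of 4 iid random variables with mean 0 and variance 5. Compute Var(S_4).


By independence, Var(S_n) = n*Var(X_1) = 4*5 = 20

20


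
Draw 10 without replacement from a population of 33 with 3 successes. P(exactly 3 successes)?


P(X=3) = C(3,3)*C(30,7) / C(33,10)
= 1*2035800 / 92561040
= 2035800/92561040 = 15/682

15/682


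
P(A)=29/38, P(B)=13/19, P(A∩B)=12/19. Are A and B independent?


P(A)*P(B) = 29/38*13/19 = 377/722
P(A∩B) = 12/19 != 377/722, so not independent

No, A and B are not independent


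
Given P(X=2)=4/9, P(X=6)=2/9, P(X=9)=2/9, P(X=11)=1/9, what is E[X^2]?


E[X^2] = sum(g(x)*P(x))
= 4*4/9 + 36*2/9 + 81*2/9 + 121*1/9
= 371/9

371/9


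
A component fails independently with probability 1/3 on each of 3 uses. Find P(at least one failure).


P(at least one) = 1 - P(none)
P(none) = (1 - 1/3)^3 = (2/3)^3 = 8/27
P(at least one) = 1 - 8/27 = 19/27

19/27


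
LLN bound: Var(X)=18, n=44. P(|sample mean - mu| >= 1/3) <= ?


Var(Xbar) = Var(X)/n = 18/44
Chebyshev: P(|Xbar-mu| >= 1/3) <= Var(Xbar)/(1/3)^2 = (9/22)/(1/9) = 81/22
Bound exceeds 1, so trivial bound: 1

1


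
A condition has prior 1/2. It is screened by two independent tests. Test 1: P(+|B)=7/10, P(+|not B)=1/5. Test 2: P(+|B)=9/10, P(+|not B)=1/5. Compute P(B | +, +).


After test 1: P(+) = 7/10*1/2 + 1/5*1/2 = 9/20
P(B|+) = (7/20)/(9/20) = 7/9
After test 2 (use post1 as new prior): P(+) = 9/10*7/9 + 1/5*2/9 = 67/90
P(B|+,+) = (7/10)/(67/90) = 63/67

63/67


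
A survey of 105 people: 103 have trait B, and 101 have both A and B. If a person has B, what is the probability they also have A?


P(A|B) = P(A∩B)/P(B) = (101/105)/(103/105) = 101/103

101/103


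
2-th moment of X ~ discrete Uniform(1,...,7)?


E[X^2] = (1/7) * sum(x^2 for x=1..7)
= 140/7 = 20

20


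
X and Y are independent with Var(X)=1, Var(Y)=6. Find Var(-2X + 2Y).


Independence => Cov(X,Y)=0
Var(-2X + 2Y) = (-2)^2*Var(X) + 2^2*Var(Y)
= 4*1 + 4*6 = 28

28


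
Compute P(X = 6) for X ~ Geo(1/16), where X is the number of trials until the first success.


P(X=6) = (1-p)^5 * p = (15/16)^5 * 1/16
= 759375/1048576 * 1/16 = 759375/16777216

759375/16777216


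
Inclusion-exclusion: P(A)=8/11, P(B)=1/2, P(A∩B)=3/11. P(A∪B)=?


P(A∪B) = P(A) + P(B) - P(A∩B)
= 8/11 + 1/2 - 3/11 = 21/22

21/22


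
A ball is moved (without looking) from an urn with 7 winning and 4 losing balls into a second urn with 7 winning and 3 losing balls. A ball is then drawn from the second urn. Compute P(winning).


P(transfer winning) = 7/11; P(transfer losing) = 4/11
If winning transferred: Urn II has 8 winning of 11, so P(winning|winning moved) = 8/11
If losing transferred: Urn II has 7 winning of 11, so P(winning|losing moved) = 7/11
By total probability: P(winning) = 7/11*8/11 + 4/11*7/11 = 84/121

84/121


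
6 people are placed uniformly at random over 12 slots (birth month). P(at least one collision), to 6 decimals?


P(all different) = prod((12-i)/12 for i=0..5) = 0.222801
P(at least one match) = 1 - 0.222801 = 0.777199

0.777199


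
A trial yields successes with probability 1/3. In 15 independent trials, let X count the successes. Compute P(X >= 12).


P(X>=12) = P(X=12) + P(X=13) + P(X=14) + P(X=15)
= 3640/14348907 + 140/4782969 + 10/4782969 + 1/14348907
= 4091/14348907

4091/14348907


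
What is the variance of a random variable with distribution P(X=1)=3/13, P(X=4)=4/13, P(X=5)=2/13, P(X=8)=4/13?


E[X] = 61/13, E[X^2] = 373/13
Var(X) = E[X^2] - (E[X])^2 = 373/13 - (61/13)^2 = 1128/169

1128/169


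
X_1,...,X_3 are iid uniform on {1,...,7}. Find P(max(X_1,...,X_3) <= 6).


P(max <= 6) = P(all X_i <= 6) = (P(X_1 <= 6))^3
= (6/7)^3 = 216/343

216/343


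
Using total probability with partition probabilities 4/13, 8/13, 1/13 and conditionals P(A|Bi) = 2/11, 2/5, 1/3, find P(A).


P(A) = P(A|B1)P(B1) + P(A|B2)P(B2) + P(A|B3)P(B3)
= 2/11*4/13 + 2/5*8/13 + 1/3*1/13
= 8/143 + 16/65 + 1/39 = 703/2145

703/2145


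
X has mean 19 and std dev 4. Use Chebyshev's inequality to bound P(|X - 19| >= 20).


k = 20/4 = 5
Chebyshev: P(|X-mu| >= k*sigma) <= 1/k^2 = 1/5^2 = 1/25

1/25


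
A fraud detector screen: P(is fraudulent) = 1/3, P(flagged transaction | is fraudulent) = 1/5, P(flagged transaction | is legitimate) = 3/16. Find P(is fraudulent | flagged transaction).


P(A) = P(A|B)P(B) + P(A|B')P(B') = 1/5*1/3 + 3/16*2/3 = 23/120
P(B|A) = P(A|B)P(B)/P(A) = (1/15)/(23/120) = 8/23

8/23


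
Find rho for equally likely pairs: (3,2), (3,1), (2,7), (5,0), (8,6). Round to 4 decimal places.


Cov(X,Y) = 0.7600, Var(X) = 4.5600, Var(Y) = 7.7600
rho = Cov/(sqrt(VarX)*sqrt(VarY)) = 0.1278

0.1278


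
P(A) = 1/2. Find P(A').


P(A') = 1 - P(A) = 1 - 1/2 = 1/2

1/2


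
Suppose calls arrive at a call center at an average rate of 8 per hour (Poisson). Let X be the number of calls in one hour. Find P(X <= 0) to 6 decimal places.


P(X<=0) = e^(-8)*8^0/0!
≈ 0.0003354626
≈ 0.000335

0.000335


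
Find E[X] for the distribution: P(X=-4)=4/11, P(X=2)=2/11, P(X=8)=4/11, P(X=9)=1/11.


E[X] = sum(x * P(x))
= -4*4/11 + 2*2/11 + 8*4/11 + 9*1/11
= 29/11

29/11


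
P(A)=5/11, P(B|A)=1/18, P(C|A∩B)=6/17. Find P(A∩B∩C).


P(A∩B∩C) = P(A) * P(B|A) * P(C|A∩B)
= 5/11 * 1/18 * 6/17
= 5/198 * 6/17 = 5/561

5/561


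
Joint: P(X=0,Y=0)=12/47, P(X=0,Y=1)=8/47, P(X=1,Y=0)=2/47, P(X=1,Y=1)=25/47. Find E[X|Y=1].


P(Y=1) = 33/47
E[X|Y=1] = (0*8 + 1*25)/33 = 25/33

25/33


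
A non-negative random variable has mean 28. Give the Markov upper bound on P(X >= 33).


Markov: P(X >= a) <= E[X]/a
P(X >= 33) <= 28/33

28/33


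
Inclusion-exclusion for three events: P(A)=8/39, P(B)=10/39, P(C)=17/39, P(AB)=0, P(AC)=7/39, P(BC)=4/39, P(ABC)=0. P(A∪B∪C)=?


P(A∪B∪C) = P(A)+P(B)+P(C) - P(AB)-P(AC)-P(BC) + P(ABC)
= 8/39+10/39+17/39 - 0-7/39-4/39 + 0
= 8/13

8/13


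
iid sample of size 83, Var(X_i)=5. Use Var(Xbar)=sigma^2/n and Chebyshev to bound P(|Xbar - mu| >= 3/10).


Var(Xbar) = Var(X)/n = 5/83
Chebyshev: P(|Xbar-mu| >= 3/10) <= Var(Xbar)/(3/10)^2 = (5/83)/(9/100) = 500/747

500/747


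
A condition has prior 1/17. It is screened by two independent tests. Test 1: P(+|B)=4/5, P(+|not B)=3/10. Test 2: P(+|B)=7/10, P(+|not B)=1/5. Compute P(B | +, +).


After test 1: P(+) = 4/5*1/17 + 3/10*16/17 = 28/85
P(B|+) = (4/85)/(28/85) = 1/7
After test 2 (use post1 as new prior): P(+) = 7/10*1/7 + 1/5*6/7 = 19/70
P(B|+,+) = (1/10)/(19/70) = 7/19

7/19


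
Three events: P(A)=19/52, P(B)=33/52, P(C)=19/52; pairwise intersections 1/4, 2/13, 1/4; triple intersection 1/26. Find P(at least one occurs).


P(A∪B∪C) = P(A)+P(B)+P(C) - P(AB)-P(AC)-P(BC) + P(ABC)
= 19/52+33/52+19/52 - 1/4-2/13-1/4 + 1/26
= 3/4

3/4


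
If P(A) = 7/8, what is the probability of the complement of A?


P(A') = 1 - P(A) = 1 - 7/8 = 1/8

1/8


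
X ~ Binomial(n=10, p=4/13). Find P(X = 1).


P(X=1) = C(10,1) * p^1 * (1-p)^9
= 10 * 4/13 * 387420489/10604499373
= 15496819560/137858491849

15496819560/137858491849


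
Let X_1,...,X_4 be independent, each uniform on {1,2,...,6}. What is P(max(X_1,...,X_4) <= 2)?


P(max <= 2) = P(all X_i <= 2) = (P(X_1 <= 2))^4
= (2/6)^4 = (1/3)^4 = 1/81

1/81


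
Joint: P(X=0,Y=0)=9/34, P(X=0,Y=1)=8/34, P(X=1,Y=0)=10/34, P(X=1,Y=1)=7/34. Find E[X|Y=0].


P(Y=0) = 19/34
E[X|Y=0] = (0*9 + 1*10)/19 = 10/19

10/19


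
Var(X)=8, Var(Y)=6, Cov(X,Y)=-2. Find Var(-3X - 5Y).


Var(-3X - 5Y) = (-3)^2*Var(X) + (-5)^2*Var(Y) + 2*(-3)*(-5)*Cov(X,Y)
= 9*8 + 25*6 + 30*(-2)
= 72 + 150 - 60 = 162

162


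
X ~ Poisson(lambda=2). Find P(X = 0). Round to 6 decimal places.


P(X=0) = e^(-2) * 2^0 / 0!
≈ 0.1353352832 * 1 / 1
≈ 0.135335

0.135335


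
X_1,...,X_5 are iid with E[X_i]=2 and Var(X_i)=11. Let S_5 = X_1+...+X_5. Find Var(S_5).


By independence, Var(S_n) = n*Var(X_1) = 5*11 = 55

55


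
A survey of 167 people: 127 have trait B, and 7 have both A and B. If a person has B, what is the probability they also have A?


P(A|B) = P(A∩B)/P(B) = (7/167)/(127/167) = 7/127

7/127


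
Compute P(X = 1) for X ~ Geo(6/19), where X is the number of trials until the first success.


P(X=1) = (1-p)^0 * p = (13/19)^0 * 6/19
= 1 * 6/19 = 6/19

6/19


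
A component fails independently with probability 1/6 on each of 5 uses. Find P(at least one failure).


P(at least one) = 1 - P(none)
P(none) = (1 - 1/6)^5 = (5/6)^5 = 3125/7776
P(at least one) = 1 - 3125/7776 = 4651/7776

4651/7776


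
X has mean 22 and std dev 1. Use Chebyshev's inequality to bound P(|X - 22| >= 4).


k = 4/1 = 4
Chebyshev: P(|X-mu| >= k*sigma) <= 1/k^2 = 1/4^2 = 1/16

1/16


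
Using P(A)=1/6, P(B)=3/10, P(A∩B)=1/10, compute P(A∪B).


P(A∪B) = P(A) + P(B) - P(A∩B)
= 1/6 + 3/10 - 1/10 = 11/30

11/30


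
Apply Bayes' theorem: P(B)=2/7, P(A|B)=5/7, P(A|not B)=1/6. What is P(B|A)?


P(A) = P(A|B)P(B) + P(A|B')P(B') = 5/7*2/7 + 1/6*5/7 = 95/294
P(B|A) = P(A|B)P(B)/P(A) = (10/49)/(95/294) = 12/19

12/19


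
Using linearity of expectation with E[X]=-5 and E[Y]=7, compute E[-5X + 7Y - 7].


E[-5X + 7Y - 7] = -5*E[X] + 7*E[Y] - 7
= (-5)*(-5) + (7)*(7) + (-7)
= 25 + 49 - 7 = 67

67


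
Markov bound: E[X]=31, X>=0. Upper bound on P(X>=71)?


Markov: P(X >= a) <= E[X]/a
P(X >= 71) <= 31/71

31/71


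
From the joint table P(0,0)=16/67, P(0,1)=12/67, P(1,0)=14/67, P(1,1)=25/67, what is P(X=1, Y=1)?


Read from table: P(X=1, Y=1) = 25/67

25/67


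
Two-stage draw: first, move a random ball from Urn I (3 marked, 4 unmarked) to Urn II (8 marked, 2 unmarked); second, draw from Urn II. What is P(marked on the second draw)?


P(transfer marked) = 3/7; P(transfer unmarked) = 4/7
If marked transferred: Urn II has 9 marked of 11, so P(marked|marked moved) = 9/11
If unmarked transferred: Urn II has 8 marked of 11, so P(marked|unmarked moved) = 8/11
By total probability: P(marked) = 3/7*9/11 + 4/7*8/11 = 59/77

59/77


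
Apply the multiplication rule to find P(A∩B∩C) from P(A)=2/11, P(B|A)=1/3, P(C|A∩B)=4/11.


P(A∩B∩C) = P(A) * P(B|A) * P(C|A∩B)
= 2/11 * 1/3 * 4/11
= 2/33 * 4/11 = 8/363

8/363


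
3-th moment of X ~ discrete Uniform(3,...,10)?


E[X^3] = (1/8) * sum(x^3 for x=3..10)
= 3016/8 = 377

377


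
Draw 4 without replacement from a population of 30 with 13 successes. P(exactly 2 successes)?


P(X=2) = C(13,2)*C(17,2) / C(30,4)
= 78*136 / 27405
= 10608/27405 = 3536/9135

3536/9135


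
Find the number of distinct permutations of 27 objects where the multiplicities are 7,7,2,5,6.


27! = 10888869450418352160768000000
Denominator: 7!=5040 * 7!=5040 * 2!=2 * 5!=120 * 6!=720
Coefficient = 10888869450418352160768000000 / 4389396480000 = 2480721324681600

2480721324681600


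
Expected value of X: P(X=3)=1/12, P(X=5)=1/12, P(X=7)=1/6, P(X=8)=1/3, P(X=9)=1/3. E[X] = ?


E[X] = sum(x * P(x))
= 3*1/12 + 5*1/12 + 7*1/6 + 8*1/3 + 9*1/3
= 15/2

15/2


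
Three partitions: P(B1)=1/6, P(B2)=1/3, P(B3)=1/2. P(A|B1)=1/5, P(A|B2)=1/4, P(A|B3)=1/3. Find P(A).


P(A) = P(A|B1)P(B1) + P(A|B2)P(B2) + P(A|B3)P(B3)
= 1/5*1/6 + 1/4*1/3 + 1/3*1/2
= 1/30 + 1/12 + 1/6 = 17/60

17/60


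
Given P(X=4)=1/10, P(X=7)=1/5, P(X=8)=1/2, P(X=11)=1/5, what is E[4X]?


E[4X] = sum(g(x)*P(x))
= 16*1/10 + 28*1/5 + 32*1/2 + 44*1/5
= 32

32


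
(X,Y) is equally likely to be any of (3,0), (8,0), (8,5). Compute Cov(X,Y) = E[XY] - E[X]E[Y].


E[X]=19/3, E[Y]=5/3, E[XY]=40/3
Cov(X,Y) = E[XY] - E[X]E[Y] = 40/3 - 19/3*5/3 = 25/9

25/9


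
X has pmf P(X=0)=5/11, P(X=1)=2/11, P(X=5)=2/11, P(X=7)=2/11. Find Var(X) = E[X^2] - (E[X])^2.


E[X] = 26/11, E[X^2] = 150/11
Var(X) = E[X^2] - (E[X])^2 = 150/11 - (26/11)^2 = 974/121

974/121


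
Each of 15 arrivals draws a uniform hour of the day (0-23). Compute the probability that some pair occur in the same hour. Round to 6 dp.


P(all different) = prod((24-i)/24 for i=0..14) = 0.003387
P(at least one match) = 1 - 0.003387 = 0.996613

0.996613


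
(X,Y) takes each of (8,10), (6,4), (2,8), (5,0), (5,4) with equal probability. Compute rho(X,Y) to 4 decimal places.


Cov(X,Y) = 0.9600, Var(X) = 3.7600, Var(Y) = 12.1600
rho = Cov/(sqrt(VarX)*sqrt(VarY)) = 0.1420

0.1420


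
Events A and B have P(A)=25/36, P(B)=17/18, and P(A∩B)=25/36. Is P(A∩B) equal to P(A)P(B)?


P(A)*P(B) = 25/36*17/18 = 425/648
P(A∩B) = 25/36 != 425/648, so not independent

No, A and B are not independent


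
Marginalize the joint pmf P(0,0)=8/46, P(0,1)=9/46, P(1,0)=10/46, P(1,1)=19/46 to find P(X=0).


P(X=0) = P(0,0)+P(0,1) = 8/46 + 9/46 = 17/46

17/46


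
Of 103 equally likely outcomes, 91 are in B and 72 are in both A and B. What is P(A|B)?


P(A|B) = P(A∩B)/P(B) = (72/103)/(91/103) = 72/91

72/91


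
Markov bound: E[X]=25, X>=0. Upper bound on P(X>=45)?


Markov: P(X >= a) <= E[X]/a
P(X >= 45) <= 25/45 = 5/9

5/9


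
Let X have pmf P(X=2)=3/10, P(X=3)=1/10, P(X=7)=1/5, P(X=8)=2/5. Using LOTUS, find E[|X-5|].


E[|X-5|] = sum(g(x)*P(x))
= 3*3/10 + 2*1/10 + 2*1/5 + 3*2/5
= 27/10

27/10


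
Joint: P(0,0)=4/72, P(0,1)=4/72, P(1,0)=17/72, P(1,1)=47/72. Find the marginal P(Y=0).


P(Y=0) = P(0,0)+P(1,0) = 4/72 + 17/72 = 21/72 = 7/24

7/24


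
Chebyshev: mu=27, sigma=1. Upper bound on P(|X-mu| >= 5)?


k = 5/1 = 5
Chebyshev: P(|X-mu| >= k*sigma) <= 1/k^2 = 1/5^2 = 1/25

1/25


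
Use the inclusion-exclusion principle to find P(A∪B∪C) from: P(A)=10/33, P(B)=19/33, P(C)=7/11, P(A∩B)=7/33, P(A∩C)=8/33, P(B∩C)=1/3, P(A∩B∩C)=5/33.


P(A∪B∪C) = P(A)+P(B)+P(C) - P(AB)-P(AC)-P(BC) + P(ABC)
= 10/33+19/33+7/11 - 7/33-8/33-1/3 + 5/33
= 29/33

29/33


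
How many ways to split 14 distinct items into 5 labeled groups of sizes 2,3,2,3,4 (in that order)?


14! = 87178291200
Denominator: 2!=2 * 3!=6 * 2!=2 * 3!=6 * 4!=24
Coefficient = 87178291200 / 3456 = 25225200

25225200


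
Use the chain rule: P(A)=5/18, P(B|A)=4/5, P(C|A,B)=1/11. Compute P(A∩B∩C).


P(A∩B∩C) = P(A) * P(B|A) * P(C|A∩B)
= 5/18 * 4/5 * 1/11
= 2/9 * 1/11 = 2/99

2/99


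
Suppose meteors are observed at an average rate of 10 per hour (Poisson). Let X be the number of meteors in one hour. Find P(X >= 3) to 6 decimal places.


P(X>=3) = 1 - P(X<=2) = 1 - (e^(-10)*10^0/0! + e^(-10)*10^1/1! + e^(-10)*10^2/2!)
≈ 1 - (0.0000453999 + 0.0004539993 + 0.0022699965)
= 1 - 0.0027693957 = 0.9972306043
≈ 0.997231

0.997231


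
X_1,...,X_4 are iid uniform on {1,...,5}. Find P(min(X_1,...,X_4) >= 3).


P(min >= 3) = P(all X_i >= 3) = (P(X_1 >= 3))^4
= (3/5)^4 = 81/625

81/625


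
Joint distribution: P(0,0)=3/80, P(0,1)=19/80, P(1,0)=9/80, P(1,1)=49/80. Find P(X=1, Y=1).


Read from table: P(X=1, Y=1) = 49/80

49/80


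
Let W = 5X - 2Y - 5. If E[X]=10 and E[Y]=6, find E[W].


E[5X - 2Y - 5] = 5*E[X] - 2*E[Y] - 5
= (5)*(10) + (-2)*(6) + (-5)
= 50 - 12 - 5 = 33

33


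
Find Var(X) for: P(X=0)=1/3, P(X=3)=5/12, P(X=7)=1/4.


E[X] = 3, E[X^2] = 16
Var(X) = E[X^2] - (E[X])^2 = 16 - (3)^2 = 7

7


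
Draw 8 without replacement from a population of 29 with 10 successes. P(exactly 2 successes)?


P(X=2) = C(10,2)*C(19,6) / C(29,8)
= 45*27132 / 4292145
= 1220940/4292145 = 27132/95381

27132/95381


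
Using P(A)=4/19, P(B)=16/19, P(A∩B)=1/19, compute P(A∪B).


P(A∪B) = P(A) + P(B) - P(A∩B)
= 4/19 + 16/19 - 1/19 = 1

1


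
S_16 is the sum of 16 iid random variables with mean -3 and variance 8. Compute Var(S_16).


By independence, Var(S_n) = n*Var(X_1) = 16*8 = 128

128


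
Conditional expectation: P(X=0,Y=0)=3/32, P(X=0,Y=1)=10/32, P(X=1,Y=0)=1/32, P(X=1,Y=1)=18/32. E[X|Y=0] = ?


P(Y=0) = 4/32
E[X|Y=0] = (0*3 + 1*1)/4 = 1/4

1/4


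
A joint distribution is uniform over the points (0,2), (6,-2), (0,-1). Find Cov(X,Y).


E[X]=2, E[Y]=-1/3, E[XY]=-4
Cov(X,Y) = E[XY] - E[X]E[Y] = -4 - 2*-1/3 = -10/3

-10/3


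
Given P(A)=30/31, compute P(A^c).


P(A') = 1 - P(A) = 1 - 30/31 = 1/31

1/31


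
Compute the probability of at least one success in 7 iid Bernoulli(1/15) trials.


P(at least one) = 1 - P(none)
P(none) = (1 - 1/15)^7 = (14/15)^7 = 105413504/170859375
P(at least one) = 1 - 105413504/170859375 = 65445871/170859375

65445871/170859375


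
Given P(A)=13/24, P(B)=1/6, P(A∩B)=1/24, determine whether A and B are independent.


P(A)*P(B) = 13/24*1/6 = 13/144
P(A∩B) = 1/24 != 13/144, so not independent

No, A and B are not independent


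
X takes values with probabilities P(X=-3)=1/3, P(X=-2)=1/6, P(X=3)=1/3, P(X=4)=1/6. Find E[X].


E[X] = sum(x * P(x))
= -3*1/3 - 2*1/6 + 3*1/3 + 4*1/6
= 1/3

1/3


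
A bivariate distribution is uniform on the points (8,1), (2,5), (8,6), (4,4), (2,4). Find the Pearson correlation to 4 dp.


Cov(X,Y) = -1.2000, Var(X) = 7.3600, Var(Y) = 2.8000
rho = Cov/(sqrt(VarX)*sqrt(VarY)) = -0.2643

-0.2643


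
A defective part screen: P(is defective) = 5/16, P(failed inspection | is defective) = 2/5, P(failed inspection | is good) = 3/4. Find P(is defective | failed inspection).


P(A) = P(A|B)P(B) + P(A|B')P(B') = 2/5*5/16 + 3/4*11/16 = 41/64
P(B|A) = P(A|B)P(B)/P(A) = (1/8)/(41/64) = 8/41

8/41


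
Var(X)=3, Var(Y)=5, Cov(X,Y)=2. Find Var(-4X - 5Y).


Var(-4X - 5Y) = (-4)^2*Var(X) + (-5)^2*Var(Y) + 2*(-4)*(-5)*Cov(X,Y)
= 16*3 + 25*5 + 40*2
= 48 + 125 + 80 = 253

253


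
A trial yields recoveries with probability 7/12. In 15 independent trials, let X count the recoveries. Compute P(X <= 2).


P(X<=2) = P(X=0) + P(X=1) + P(X=2)
= 30517578125/15407021574586368 + 213623046875/5135673858195456 + 2093505859375/5135673858195456
= 6951904296875/15407021574586368

6951904296875/15407021574586368


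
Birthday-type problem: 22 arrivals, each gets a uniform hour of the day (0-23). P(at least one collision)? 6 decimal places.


P(all different) = prod((24-i)/24 for i=0..21) = 0.000000
P(at least one match) = 1 - 0.000000 = 1.000000

1.000000


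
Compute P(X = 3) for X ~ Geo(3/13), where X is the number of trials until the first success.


P(X=3) = (1-p)^2 * p = (10/13)^2 * 3/13
= 100/169 * 3/13 = 300/2197

300/2197


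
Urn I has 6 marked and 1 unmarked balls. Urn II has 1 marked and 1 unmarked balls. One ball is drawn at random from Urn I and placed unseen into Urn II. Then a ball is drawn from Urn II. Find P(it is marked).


P(transfer marked) = 6/7; P(transfer unmarked) = 1/7
If marked transferred: Urn II has 2 marked of 3, so P(marked|marked moved) = 2/3
If unmarked transferred: Urn II has 1 marked of 3, so P(marked|unmarked moved) = 1/3
By total probability: P(marked) = 6/7*2/3 + 1/7*1/3 = 13/21

13/21


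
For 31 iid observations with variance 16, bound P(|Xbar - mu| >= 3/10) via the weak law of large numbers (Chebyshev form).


Var(Xbar) = Var(X)/n = 16/31
Chebyshev: P(|Xbar-mu| >= 3/10) <= Var(Xbar)/(3/10)^2 = (16/31)/(9/100) = 1600/279
Bound exceeds 1, so trivial bound: 1

1


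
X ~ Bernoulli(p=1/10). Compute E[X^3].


For Bernoulli: X in {0,1}
E[X^3] = 0^3*(1-1/10) + 1^3*1/10 = 1/10

1/10


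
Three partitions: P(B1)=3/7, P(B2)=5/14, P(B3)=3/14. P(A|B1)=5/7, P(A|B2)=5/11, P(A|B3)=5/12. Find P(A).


P(A) = P(A|B1)P(B1) + P(A|B2)P(B2) + P(A|B3)P(B3)
= 5/7*3/7 + 5/11*5/14 + 5/12*3/14
= 15/49 + 25/154 + 5/56 = 2405/4312

2405/4312


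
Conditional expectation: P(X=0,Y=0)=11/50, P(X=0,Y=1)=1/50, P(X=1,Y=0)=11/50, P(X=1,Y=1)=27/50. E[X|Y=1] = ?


P(Y=1) = 28/50
E[X|Y=1] = (0*1 + 1*27)/28 = 27/28

27/28


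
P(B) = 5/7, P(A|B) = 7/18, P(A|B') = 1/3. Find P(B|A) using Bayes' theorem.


P(A) = P(A|B)P(B) + P(A|B')P(B') = 7/18*5/7 + 1/3*2/7 = 47/126
P(B|A) = P(A|B)P(B)/P(A) = (5/18)/(47/126) = 35/47

35/47


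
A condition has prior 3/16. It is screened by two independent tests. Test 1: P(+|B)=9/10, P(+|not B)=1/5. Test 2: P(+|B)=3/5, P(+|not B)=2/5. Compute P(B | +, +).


After test 1: P(+) = 9/10*3/16 + 1/5*13/16 = 53/160
P(B|+) = (27/160)/(53/160) = 27/53
After test 2 (use post1 as new prior): P(+) = 3/5*27/53 + 2/5*26/53 = 133/265
P(B|+,+) = (81/265)/(133/265) = 81/133

81/133


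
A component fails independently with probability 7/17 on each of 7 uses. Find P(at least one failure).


P(at least one) = 1 - P(none)
P(none) = (1 - 7/17)^7 = (10/17)^7 = 10000000/410338673
P(at least one) = 1 - 10000000/410338673 = 400338673/410338673

400338673/410338673


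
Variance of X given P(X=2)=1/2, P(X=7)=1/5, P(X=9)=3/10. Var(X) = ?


E[X] = 51/10, E[X^2] = 361/10
Var(X) = E[X^2] - (E[X])^2 = 361/10 - (51/10)^2 = 1009/100

1009/100


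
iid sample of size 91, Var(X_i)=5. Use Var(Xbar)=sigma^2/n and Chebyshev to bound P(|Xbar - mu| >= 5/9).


Var(Xbar) = Var(X)/n = 5/91
Chebyshev: P(|Xbar-mu| >= 5/9) <= Var(Xbar)/(5/9)^2 = (5/91)/(25/81) = 81/455

81/455


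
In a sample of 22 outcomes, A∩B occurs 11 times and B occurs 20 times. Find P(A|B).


P(A|B) = P(A∩B)/P(B) = (11/22)/(20/22) = 11/20

11/20


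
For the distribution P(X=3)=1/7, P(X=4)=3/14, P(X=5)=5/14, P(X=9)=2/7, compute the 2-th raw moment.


E[X^2] = sum(x^2 * P(x))
= 9*1/7 + 16*3/14 + 25*5/14 + 81*2/7
= 515/14

515/14


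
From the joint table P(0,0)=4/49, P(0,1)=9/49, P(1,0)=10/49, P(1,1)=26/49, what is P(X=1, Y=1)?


Read from table: P(X=1, Y=1) = 26/49

26/49


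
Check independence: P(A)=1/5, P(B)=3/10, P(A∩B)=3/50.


P(A)*P(B) = 1/5*3/10 = 3/50
P(A∩B) = 3/50, which equals P(A)P(B), so independent

Yes, A and B are independent


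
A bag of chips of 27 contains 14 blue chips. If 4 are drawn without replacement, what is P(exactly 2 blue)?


P(X=2) = C(14,2)*C(13,2) / C(27,4)
= 91*78 / 17550
= 7098/17550 = 91/225

91/225


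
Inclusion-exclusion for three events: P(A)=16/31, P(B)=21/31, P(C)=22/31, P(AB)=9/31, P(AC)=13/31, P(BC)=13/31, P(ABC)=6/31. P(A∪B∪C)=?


P(A∪B∪C) = P(A)+P(B)+P(C) - P(AB)-P(AC)-P(BC) + P(ABC)
= 16/31+21/31+22/31 - 9/31-13/31-13/31 + 6/31
= 30/31

30/31


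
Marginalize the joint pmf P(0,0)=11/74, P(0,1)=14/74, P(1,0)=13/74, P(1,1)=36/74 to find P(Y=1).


P(Y=1) = P(0,1)+P(1,1) = 14/74 + 36/74 = 50/74 = 25/37

25/37


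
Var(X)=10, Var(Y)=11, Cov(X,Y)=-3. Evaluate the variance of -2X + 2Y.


Var(-2X + 2Y) = (-2)^2*Var(X) + 2^2*Var(Y) + 2*(-2)*2*Cov(X,Y)
= 4*10 + 4*11 - 8*(-3)
= 40 + 44 + 24 = 108

108


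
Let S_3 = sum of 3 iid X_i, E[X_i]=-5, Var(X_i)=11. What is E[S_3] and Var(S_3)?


E[S_n] = n*mu = 3*-5 = -15
Var(S_n) = n*sigma^2 = 3*11 = 33

E[S_3]=-15, Var(S_3)=33


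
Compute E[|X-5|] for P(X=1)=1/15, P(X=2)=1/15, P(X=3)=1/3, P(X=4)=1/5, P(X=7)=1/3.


E[|X-5|] = sum(g(x)*P(x))
= 4*1/15 + 3*1/15 + 2*1/3 + 1*1/5 + 2*1/3
= 2

2


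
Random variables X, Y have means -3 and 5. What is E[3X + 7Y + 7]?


E[3X + 7Y + 7] = 3*E[X] + 7*E[Y] + 7
= (3)*(-3) + (7)*(5) + (7)
= -9 + 35 + 7 = 33

33


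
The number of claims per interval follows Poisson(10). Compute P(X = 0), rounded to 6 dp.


P(X=0) = e^(-10) * 10^0 / 0!
≈ 0.00004539992976 * 1 / 1
≈ 0.000045

0.000045


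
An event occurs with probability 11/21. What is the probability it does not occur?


P(A') = 1 - P(A) = 1 - 11/21 = 10/21

10/21


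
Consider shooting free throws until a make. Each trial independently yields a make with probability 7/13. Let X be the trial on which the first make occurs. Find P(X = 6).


P(X=6) = (1-p)^5 * p = (6/13)^5 * 7/13
= 7776/371293 * 7/13 = 54432/4826809

54432/4826809


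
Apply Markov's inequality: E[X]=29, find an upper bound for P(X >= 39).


Markov: P(X >= a) <= E[X]/a
P(X >= 39) <= 29/39

29/39


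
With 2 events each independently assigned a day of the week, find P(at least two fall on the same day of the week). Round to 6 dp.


P(all different) = prod((7-i)/7 for i=0..1) = 0.857143
P(at least one match) = 1 - 0.857143 = 0.142857

0.142857


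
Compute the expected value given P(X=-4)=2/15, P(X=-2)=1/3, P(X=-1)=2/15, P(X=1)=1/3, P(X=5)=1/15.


E[X] = sum(x * P(x))
= -4*2/15 - 2*1/3 - 1*2/15 + 1*1/3 + 5*1/15
= -2/3

-2/3


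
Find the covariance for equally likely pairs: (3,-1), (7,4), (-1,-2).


E[X]=3, E[Y]=1/3, E[XY]=9
Cov(X,Y) = E[XY] - E[X]E[Y] = 9 - 3*1/3 = 8

8


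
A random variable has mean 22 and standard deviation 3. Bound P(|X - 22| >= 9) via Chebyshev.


k = 9/3 = 3
Chebyshev: P(|X-mu| >= k*sigma) <= 1/k^2 = 1/3^2 = 1/9

1/9


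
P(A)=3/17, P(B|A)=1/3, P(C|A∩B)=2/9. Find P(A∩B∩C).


P(A∩B∩C) = P(A) * P(B|A) * P(C|A∩B)
= 3/17 * 1/3 * 2/9
= 1/17 * 2/9 = 2/153

2/153


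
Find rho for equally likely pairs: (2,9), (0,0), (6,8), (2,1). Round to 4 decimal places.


Cov(X,Y) = 5.7500, Var(X) = 4.7500, Var(Y) = 16.2500
rho = Cov/(sqrt(VarX)*sqrt(VarY)) = 0.6545

0.6545


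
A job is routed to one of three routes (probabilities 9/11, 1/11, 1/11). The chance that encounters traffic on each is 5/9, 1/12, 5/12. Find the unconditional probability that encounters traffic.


P(A) = P(A|B1)P(B1) + P(A|B2)P(B2) + P(A|B3)P(B3)
= 5/9*9/11 + 1/12*1/11 + 5/12*1/11
= 5/11 + 1/132 + 5/132 = 1/2

1/2


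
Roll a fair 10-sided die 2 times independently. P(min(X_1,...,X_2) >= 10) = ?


P(min >= 10) = P(all X_i >= 10) = (P(X_1 >= 10))^2
= (1/10)^2 = 1/100

1/100


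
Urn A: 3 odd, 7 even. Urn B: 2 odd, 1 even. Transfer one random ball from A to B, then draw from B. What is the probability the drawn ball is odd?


P(transfer odd) = 3/10; P(transfer even) = 7/10
If odd transferred: Urn II has 3 odd of 4, so P(odd|odd moved) = 3/4
If even transferred: Urn II has 2 odd of 4, so P(odd|even moved) = 1/2
By total probability: P(odd) = 3/10*3/4 + 7/10*1/2 = 23/40

23/40


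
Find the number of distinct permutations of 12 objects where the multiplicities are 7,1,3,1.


12! = 479001600
Denominator: 7!=5040 * 1!=1 * 3!=6 * 1!=1
Coefficient = 479001600 / 30240 = 15840

15840


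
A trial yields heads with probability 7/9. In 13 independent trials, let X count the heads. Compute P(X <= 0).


P(X<=0) = P(X=0)
= 8192/2541865828329
= 8192/2541865828329

8192/2541865828329


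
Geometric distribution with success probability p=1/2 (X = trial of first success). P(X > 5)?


P(X > 5) = P(first 5 trials all fail) = (1-p)^5 = (1/2)^5 = 1/32

1/32


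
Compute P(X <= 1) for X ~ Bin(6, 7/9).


P(X<=1) = P(X=0) + P(X=1)
= 64/531441 + 448/177147
= 1408/531441

1408/531441


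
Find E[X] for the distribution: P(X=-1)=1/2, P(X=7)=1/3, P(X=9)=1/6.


E[X] = sum(x * P(x))
= -1*1/2 + 7*1/3 + 9*1/6
= 10/3

10/3


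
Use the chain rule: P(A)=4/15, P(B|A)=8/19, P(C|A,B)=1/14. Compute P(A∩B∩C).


P(A∩B∩C) = P(A) * P(B|A) * P(C|A∩B)
= 4/15 * 8/19 * 1/14
= 32/285 * 1/14 = 16/1995

16/1995


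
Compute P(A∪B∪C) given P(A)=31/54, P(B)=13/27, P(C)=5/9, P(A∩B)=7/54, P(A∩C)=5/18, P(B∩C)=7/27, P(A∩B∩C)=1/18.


P(A∪B∪C) = P(A)+P(B)+P(C) - P(AB)-P(AC)-P(BC) + P(ABC)
= 31/54+13/27+5/9 - 7/54-5/18-7/27 + 1/18
= 1

1


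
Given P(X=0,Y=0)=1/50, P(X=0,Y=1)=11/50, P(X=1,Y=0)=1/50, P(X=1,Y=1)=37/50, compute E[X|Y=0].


P(Y=0) = 2/50
E[X|Y=0] = (0*1 + 1*1)/2 = 1/2

1/2


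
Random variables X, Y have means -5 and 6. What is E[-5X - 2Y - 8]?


E[-5X - 2Y - 8] = -5*E[X] - 2*E[Y] - 8
= (-5)*(-5) + (-2)*(6) + (-8)
= 25 - 12 - 8 = 5

5


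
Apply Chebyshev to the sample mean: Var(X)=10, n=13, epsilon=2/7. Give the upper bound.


Var(Xbar) = Var(X)/n = 10/13
Chebyshev: P(|Xbar-mu| >= 2/7) <= Var(Xbar)/(2/7)^2 = (10/13)/(4/49) = 245/26
Bound exceeds 1, so trivial bound: 1

1


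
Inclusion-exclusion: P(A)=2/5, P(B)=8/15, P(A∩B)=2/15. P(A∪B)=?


P(A∪B) = P(A) + P(B) - P(A∩B)
= 2/5 + 8/15 - 2/15 = 4/5

4/5
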